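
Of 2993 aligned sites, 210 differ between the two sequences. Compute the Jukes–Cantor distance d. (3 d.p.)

p = 210/2993 ≈ 0.070164.
d = −(3/4) ln(1 − 4p/3) = −0.75 ln(1 − 0.093552) = −0.75 ln(0.906448)
  = −0.75 × (-0.098222) = 0.073667 substitutions/site.

0.074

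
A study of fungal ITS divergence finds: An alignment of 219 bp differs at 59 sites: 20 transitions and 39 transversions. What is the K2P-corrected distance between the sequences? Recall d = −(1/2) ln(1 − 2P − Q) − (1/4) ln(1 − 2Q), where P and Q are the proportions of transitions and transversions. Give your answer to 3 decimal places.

P = 20/219 ≈ 0.091324 and Q = 39/219 ≈ 0.178082.
Under the Kimura two-parameter model, d = −½ ln(1 − 2P − Q) − ¼ ln(1 − 2Q).
1 − 2P − Q = 0.63927, giving −½ ln(0.63927) = 0.223714.
1 − 2Q = 0.643836, giving −¼ ln(0.643836) = 0.110078.
d = 0.223714 + 0.110078 = 0.333792.

0.334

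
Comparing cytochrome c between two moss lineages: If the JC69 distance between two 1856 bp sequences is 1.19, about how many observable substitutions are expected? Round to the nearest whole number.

1107

Invert JC69: p = (3/4)(1 − e^(−4d/3)) = 0.75 × (1 − e^(-1.586667)) = 0.75 × (1 − 0.204606) = 0.596546.
Expected differing sites = pL ≈ 0.596546 × 1856 = 1107.189376 ≈ 1107.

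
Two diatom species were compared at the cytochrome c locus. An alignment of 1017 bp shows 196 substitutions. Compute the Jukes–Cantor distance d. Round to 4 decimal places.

p = 196/1017 ≈ 0.192724.
d = −(3/4) ln(1 − 4p/3) = −0.75 ln(1 − 0.256965) = −0.75 ln(0.743035)
  = −0.75 × (-0.297012) = 0.222759 substitutions/site.

0.2228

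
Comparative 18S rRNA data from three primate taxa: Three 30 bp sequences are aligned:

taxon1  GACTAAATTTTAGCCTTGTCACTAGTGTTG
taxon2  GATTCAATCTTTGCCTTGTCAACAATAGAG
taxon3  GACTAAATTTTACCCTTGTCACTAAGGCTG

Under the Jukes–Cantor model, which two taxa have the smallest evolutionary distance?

taxon1 and taxon3

taxon1–taxon2: 10/30 differ, p = 0.333, d = 0.441.
taxon1–taxon3: 4/30 differ, p = 0.133, d = 0.147.
taxon2–taxon3: 11/30 differ, p = 0.367, d = 0.503.
The smallest distance is between taxon1 and taxon3.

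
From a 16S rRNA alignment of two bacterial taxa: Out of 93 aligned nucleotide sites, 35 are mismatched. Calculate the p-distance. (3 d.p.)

p = 35/93 = 0.376344… ≈ 0.376 (to 3 d.p.).

0.376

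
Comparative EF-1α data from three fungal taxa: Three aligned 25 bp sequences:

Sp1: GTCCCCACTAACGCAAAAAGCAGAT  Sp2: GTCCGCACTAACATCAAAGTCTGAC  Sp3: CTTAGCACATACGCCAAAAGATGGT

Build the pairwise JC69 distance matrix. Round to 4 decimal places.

Sp1–Sp2: 8/25 sites differ → p = 0.32, d = −0.75 ln(1 − 0.426667) = 0.417216 ≈ 0.4172.
Sp1–Sp3: 10/25 sites differ → p = 0.4, d = −0.75 ln(1 − 0.533333) = 0.571605 ≈ 0.5716.
Sp2–Sp3: 12/25 sites differ → p = 0.48, d = −0.75 ln(1 − 0.64) = 0.766238 ≈ 0.7662.

d(Sp1,Sp2) = 0.4172, d(Sp1,Sp3) = 0.5716, d(Sp2,Sp3) = 0.7662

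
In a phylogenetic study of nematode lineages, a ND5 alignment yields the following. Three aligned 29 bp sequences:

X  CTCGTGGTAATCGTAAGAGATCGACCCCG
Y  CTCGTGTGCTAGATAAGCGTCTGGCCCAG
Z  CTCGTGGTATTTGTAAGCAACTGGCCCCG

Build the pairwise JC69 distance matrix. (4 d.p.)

X–Y: 13/29 sites differ → p ≈ 0.448276, d = −0.75 ln(1 − 0.597701) = 0.682920 ≈ 0.6829.
X–Z: 7/29 sites differ → p ≈ 0.241379, d = −0.75 ln(1 − 0.321839) = 0.291278 ≈ 0.2913.
Y–Z: 9/29 sites differ → p ≈ 0.310345, d = −0.75 ln(1 − 0.413793) = 0.400562 ≈ 0.4006.

d(X,Y) = 0.6829, d(X,Z) = 0.2913, d(Y,Z) = 0.4006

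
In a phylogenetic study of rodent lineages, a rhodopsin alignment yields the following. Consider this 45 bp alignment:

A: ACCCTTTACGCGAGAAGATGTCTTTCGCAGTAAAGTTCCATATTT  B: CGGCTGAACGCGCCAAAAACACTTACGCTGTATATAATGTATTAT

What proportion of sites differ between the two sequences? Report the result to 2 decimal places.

The sequences differ at 23 of 45 positions.
p = 23/45 = 0.511111… ≈ 0.51 (to 2 d.p.).

0.51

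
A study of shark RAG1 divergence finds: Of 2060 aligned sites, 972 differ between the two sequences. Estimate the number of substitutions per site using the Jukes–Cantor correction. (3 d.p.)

p = 972/2060 ≈ 0.471845.
d = −(3/4) ln(1 − 4p/3) = −0.75 ln(1 − 0.629127) = −0.75 ln(0.370873)
  = −0.75 × (-0.991896) = 0.743922 substitutions/site.

0.744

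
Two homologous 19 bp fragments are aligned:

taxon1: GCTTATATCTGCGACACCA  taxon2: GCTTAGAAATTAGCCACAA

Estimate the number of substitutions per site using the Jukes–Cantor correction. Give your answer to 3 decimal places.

0.507

The sequences differ at 7 of 19 sites (6, 8, 9, 11, 12, 14, 18), so p = 7/19 ≈ 0.368421.
d = −(3/4) ln(1 − 4p/3) = −0.75 ln(1 − 0.491228) = −0.75 ln(0.508772)
  = −0.75 × (-0.675755) = 0.506816 substitutions/site.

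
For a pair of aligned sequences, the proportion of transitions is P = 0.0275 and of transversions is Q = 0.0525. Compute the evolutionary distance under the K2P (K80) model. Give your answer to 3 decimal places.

Under the Kimura two-parameter model, d = −½ ln(1 − 2P − Q) − ¼ ln(1 − 2Q).
1 − 2P − Q = 0.8925, giving −½ ln(0.8925) = 0.056864.
1 − 2Q = 0.895, giving −¼ ln(0.895) = 0.027733.
d = 0.056864 + 0.027733 = 0.084597.

0.085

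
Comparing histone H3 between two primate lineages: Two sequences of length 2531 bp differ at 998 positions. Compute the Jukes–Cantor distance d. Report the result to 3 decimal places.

p = 998/2531 ≈ 0.394311.
d = −(3/4) ln(1 − 4p/3) = −0.75 ln(1 − 0.525748) = −0.75 ln(0.474252)
  = −0.75 × (-0.746016) = 0.559512 substitutions/site.

0.560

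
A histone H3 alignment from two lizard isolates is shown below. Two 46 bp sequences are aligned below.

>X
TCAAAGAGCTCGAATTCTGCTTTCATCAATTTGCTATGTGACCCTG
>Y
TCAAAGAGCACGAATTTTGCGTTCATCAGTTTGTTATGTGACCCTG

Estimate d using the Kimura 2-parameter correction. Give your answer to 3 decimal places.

Of 46 sites, 3 differences are transitions and 2 are transversions, so P = 3/46 ≈ 0.065217 and Q = 2/46 ≈ 0.043478.
Under the Kimura two-parameter model, d = −½ ln(1 − 2P − Q) − ¼ ln(1 − 2Q).
1 − 2P − Q = 0.826088, giving −½ ln(0.826088) = 0.095527.
1 − 2Q = 0.913044, giving −¼ ln(0.913044) = 0.022743.
d = 0.095527 + 0.022743 = 0.118270.

0.118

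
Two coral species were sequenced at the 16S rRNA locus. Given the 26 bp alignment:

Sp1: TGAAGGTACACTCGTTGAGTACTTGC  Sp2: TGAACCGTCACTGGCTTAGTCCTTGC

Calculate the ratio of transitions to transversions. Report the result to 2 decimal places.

Transitions are A↔G and C↔T; transversions are all other mismatches.
Transitions: 1. Transversions: 7.
R = 1/7 = 0.142857… ≈ 0.14 (to 2 d.p.).

0.14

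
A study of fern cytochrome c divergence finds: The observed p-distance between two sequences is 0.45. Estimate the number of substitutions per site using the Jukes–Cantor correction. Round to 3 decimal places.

0.687

d = −(3/4) ln(1 − 4p/3) = −0.75 ln(1 − 0.6) = −0.75 ln(0.4)
  = −0.75 × (-0.916291) = 0.687218 substitutions/site.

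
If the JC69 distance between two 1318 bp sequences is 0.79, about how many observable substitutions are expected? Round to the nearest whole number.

Invert JC69: p = (3/4)(1 − e^(−4d/3)) = 0.75 × (1 − e^(-1.053333)) = 0.75 × (1 − 0.348773) = 0.488420.
Expected differing sites = pL ≈ 0.488420 × 1318 = 643.73756 ≈ 644.

644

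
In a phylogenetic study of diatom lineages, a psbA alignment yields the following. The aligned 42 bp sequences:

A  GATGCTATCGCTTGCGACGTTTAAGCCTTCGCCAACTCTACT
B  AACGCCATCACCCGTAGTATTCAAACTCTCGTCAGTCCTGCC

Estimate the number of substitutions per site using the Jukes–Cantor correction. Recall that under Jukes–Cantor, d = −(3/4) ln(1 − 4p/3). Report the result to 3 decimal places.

0.824

The sequences differ at 21 of 42 sites, so p = 21/42 = 0.5.
d = −(3/4) ln(1 − 4p/3) = −0.75 ln(1 − 0.666667) = −0.75 ln(0.333333)
  = −0.75 × (-1.098613) = 0.823960 substitutions/site.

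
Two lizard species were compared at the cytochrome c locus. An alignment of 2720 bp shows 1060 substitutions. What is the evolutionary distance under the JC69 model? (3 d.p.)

p = 1060/2720 ≈ 0.389706.
d = −(3/4) ln(1 − 4p/3) = −0.75 ln(1 − 0.519608) = −0.75 ln(0.480392)
  = −0.75 × (-0.733153) = 0.549865 substitutions/site.

0.550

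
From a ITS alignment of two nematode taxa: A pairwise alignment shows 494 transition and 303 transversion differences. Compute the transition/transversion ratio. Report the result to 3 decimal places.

R = 494/303 = 1.630363… ≈ 1.630 (to 3 d.p.).

1.630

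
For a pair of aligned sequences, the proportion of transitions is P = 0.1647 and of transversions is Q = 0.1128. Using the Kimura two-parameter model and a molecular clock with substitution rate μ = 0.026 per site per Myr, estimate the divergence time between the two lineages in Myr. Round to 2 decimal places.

Under the Kimura two-parameter model, d = −½ ln(1 − 2P − Q) − ¼ ln(1 − 2Q).
1 − 2P − Q = 0.5578, giving −½ ln(0.5578) = 0.291877.
1 − 2Q = 0.7744, giving −¼ ln(0.7744) = 0.063917.
d = 0.291877 + 0.063917 = 0.355794.
Under a molecular clock d = 2μt, so t = d/(2μ) = 0.355794 / (2 × 0.026) = 6.84 Myr.

6.84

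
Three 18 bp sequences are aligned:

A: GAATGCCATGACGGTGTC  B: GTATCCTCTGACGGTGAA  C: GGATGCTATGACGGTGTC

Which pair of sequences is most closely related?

A–B: 6/18 differ, p = 0.333, d = 0.441.
A–C: 2/18 differ, p = 0.111, d = 0.120.
B–C: 5/18 differ, p = 0.278, d = 0.347.
The smallest distance is between A and C.

A and C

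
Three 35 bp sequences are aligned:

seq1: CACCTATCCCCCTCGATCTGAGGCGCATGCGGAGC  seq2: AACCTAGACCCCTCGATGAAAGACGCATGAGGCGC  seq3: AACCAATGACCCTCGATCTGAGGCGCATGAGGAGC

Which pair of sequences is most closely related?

seq1 and seq3

seq1–seq2: 9/35 differ, p = 0.257, d = 0.315.
seq1–seq3: 5/35 differ, p = 0.143, d = 0.158.
seq2–seq3: 9/35 differ, p = 0.257, d = 0.315.
The smallest distance is between seq1 and seq3.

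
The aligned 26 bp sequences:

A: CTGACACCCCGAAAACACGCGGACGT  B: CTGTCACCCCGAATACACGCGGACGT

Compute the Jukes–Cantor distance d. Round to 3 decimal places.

0.081

The sequences differ at 2 of 26 sites (4, 14), so p = 2/26 ≈ 0.076923.
d = −(3/4) ln(1 − 4p/3) = −0.75 ln(1 − 0.102564) = −0.75 ln(0.897436)
  = −0.75 × (-0.108213) = 0.081160 substitutions/site.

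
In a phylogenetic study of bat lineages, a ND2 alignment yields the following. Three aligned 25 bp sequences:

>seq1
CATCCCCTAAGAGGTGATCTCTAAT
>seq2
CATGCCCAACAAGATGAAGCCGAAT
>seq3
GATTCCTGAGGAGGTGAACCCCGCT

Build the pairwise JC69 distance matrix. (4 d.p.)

seq1–seq2: 9/25 sites differ → p = 0.36, d = −0.75 ln(1 − 0.48) = 0.490445 ≈ 0.4904.
seq1–seq3: 10/25 sites differ → p = 0.4, d = −0.75 ln(1 − 0.533333) = 0.571605 ≈ 0.5716.
seq2–seq3: 11/25 sites differ → p = 0.44, d = −0.75 ln(1 − 0.586667) = 0.662626 ≈ 0.6626.

d(seq1,seq2) = 0.4904, d(seq1,seq3) = 0.5716, d(seq2,seq3) = 0.6626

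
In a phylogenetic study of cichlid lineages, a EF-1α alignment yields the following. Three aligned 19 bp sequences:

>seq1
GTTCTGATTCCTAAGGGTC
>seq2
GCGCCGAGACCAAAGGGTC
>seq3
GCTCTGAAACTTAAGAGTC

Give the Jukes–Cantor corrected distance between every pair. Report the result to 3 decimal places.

d(seq1,seq2) = 0.410, d(seq1,seq3) = 0.324, d(seq2,seq3) = 0.410

seq1–seq2: 6/19 sites differ → p ≈ 0.315789, d = −0.75 ln(1 − 0.421052) = 0.409907 ≈ 0.410.
seq1–seq3: 5/19 sites differ → p ≈ 0.263158, d = −0.75 ln(1 − 0.350877) = 0.324100 ≈ 0.324.
seq2–seq3: 6/19 sites differ → p ≈ 0.315789, d = −0.75 ln(1 − 0.421052) = 0.409907 ≈ 0.410.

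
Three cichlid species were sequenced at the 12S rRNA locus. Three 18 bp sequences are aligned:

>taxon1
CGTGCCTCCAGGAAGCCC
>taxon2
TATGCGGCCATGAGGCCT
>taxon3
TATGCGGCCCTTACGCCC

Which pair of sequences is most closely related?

taxon1–taxon2: 7/18 differ, p = 0.389, d = 0.548.
taxon1–taxon3: 8/18 differ, p = 0.444, d = 0.673.
taxon2–taxon3: 4/18 differ, p = 0.222, d = 0.264.
The smallest distance is between taxon2 and taxon3.

taxon2 and taxon3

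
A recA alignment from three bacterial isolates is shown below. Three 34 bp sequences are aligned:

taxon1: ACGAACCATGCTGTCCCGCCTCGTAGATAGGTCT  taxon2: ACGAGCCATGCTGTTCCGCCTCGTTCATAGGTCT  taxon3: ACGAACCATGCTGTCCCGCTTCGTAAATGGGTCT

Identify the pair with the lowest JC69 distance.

taxon1–taxon2: 4/34 differ, p = 0.118, d = 0.128.
taxon1–taxon3: 3/34 differ, p = 0.088, d = 0.094.
taxon2–taxon3: 6/34 differ, p = 0.176, d = 0.201.
The smallest distance is between taxon1 and taxon3.

taxon1 and taxon3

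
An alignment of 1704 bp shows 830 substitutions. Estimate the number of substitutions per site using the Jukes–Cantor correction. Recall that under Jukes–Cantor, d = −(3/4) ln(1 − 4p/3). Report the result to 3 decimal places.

p = 830/1704 ≈ 0.487089.
d = −(3/4) ln(1 − 4p/3) = −0.75 ln(1 − 0.649452) = −0.75 ln(0.350548)
  = −0.75 × (-1.048258) = 0.786194 substitutions/site.

0.786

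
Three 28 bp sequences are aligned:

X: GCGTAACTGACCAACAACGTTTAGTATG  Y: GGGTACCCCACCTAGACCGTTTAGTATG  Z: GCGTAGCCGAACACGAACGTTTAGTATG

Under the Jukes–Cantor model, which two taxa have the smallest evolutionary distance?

X and Z

X–Y: 7/28 differ, p = 0.250, d = 0.304.
X–Z: 5/28 differ, p = 0.179, d = 0.204.
Y–Z: 7/28 differ, p = 0.250, d = 0.304.
The smallest distance is between X and Z.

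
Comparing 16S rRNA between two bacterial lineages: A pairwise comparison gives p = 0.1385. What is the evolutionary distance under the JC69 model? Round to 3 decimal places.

0.153

d = −(3/4) ln(1 − 4p/3) = −0.75 ln(1 − 0.184667) = −0.75 ln(0.815333)
  = −0.75 × (-0.204159) = 0.153119 substitutions/site.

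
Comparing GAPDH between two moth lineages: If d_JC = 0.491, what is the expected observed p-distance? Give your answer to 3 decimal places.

0.360

p = (3/4)(1 − e^(−4d/3)) = 0.75 × (1 − e^(-0.654667)) = 0.75 × (1 − 0.519615) = 0.360289.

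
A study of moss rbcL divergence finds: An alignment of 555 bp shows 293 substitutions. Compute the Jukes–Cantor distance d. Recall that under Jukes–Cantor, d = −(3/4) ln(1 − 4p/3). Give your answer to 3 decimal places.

p = 293/555 ≈ 0.527928.
d = −(3/4) ln(1 − 4p/3) = −0.75 ln(1 − 0.703904) = −0.75 ln(0.296096)
  = −0.75 × (-1.217072) = 0.912804 substitutions/site.

0.913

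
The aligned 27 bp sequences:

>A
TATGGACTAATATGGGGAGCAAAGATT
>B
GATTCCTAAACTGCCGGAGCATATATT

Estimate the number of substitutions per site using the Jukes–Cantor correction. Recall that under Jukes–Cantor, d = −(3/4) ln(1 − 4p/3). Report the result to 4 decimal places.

The sequences differ at 13 of 27 sites, so p = 13/27 ≈ 0.481481.
d = −(3/4) ln(1 − 4p/3) = −0.75 ln(1 − 0.641975) = −0.75 ln(0.358025)
  = −0.75 × (-1.027152) = 0.770364 substitutions/site.

0.7704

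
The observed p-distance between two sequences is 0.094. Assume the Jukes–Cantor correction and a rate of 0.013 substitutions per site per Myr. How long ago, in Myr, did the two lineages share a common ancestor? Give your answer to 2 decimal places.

d = −(3/4) ln(1 − 4p/3) = −0.75 ln(1 − 0.125333) = −0.75 ln(0.874667)
  = −0.75 × (-0.133912) = 0.100434 substitutions/site.
Under a molecular clock d = 2μt, so t = d/(2μ) = 0.100434 / (2 × 0.013) = 3.86 Myr.

3.86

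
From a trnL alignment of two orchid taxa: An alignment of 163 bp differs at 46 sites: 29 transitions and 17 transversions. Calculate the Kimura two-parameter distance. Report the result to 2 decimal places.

0.37

P = 29/163 ≈ 0.177914 and Q = 17/163 ≈ 0.104294.
Under the Kimura two-parameter model, d = −½ ln(1 − 2P − Q) − ¼ ln(1 − 2Q).
1 − 2P − Q = 0.539878, giving −½ ln(0.539878) = 0.308206.
1 − 2Q = 0.791412, giving −¼ ln(0.791412) = 0.058484.
d = 0.308206 + 0.058484 = 0.366690.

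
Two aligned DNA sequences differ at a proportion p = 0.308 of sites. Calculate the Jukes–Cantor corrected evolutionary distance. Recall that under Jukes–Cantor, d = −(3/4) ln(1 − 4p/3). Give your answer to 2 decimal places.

d = −(3/4) ln(1 − 4p/3) = −0.75 ln(1 − 0.410667) = −0.75 ln(0.589333)
  = −0.75 × (-0.528764) = 0.396573 substitutions/site.

0.40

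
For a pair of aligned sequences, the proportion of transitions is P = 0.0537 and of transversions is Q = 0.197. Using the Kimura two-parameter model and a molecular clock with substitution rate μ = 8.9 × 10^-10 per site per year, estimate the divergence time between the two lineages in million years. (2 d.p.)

172.31

Under the Kimura two-parameter model, d = −½ ln(1 − 2P − Q) − ¼ ln(1 − 2Q).
1 − 2P − Q = 0.6956, giving −½ ln(0.6956) = 0.181490.
1 − 2Q = 0.606, giving −¼ ln(0.606) = 0.125219.
d = 0.181490 + 0.125219 = 0.306709.
Under a molecular clock d = 2μt, so t = d/(2μ) = 0.306709 / (2 × 8.9 × 10^-10) = 172.31 million years.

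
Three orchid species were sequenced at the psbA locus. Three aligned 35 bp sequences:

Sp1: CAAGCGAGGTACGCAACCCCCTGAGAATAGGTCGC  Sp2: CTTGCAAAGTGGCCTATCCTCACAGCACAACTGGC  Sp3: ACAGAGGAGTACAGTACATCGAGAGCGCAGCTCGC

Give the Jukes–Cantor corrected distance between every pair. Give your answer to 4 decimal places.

d(Sp1,Sp2) = 0.7823, d(Sp1,Sp3) = 0.7053, d(Sp2,Sp3) = 0.9650

Sp1–Sp2: 17/35 sites differ → p ≈ 0.485714, d = −0.75 ln(1 − 0.647619) = 0.782282 ≈ 0.7823.
Sp1–Sp3: 16/35 sites differ → p ≈ 0.457143, d = −0.75 ln(1 − 0.609524) = 0.705292 ≈ 0.7053.
Sp2–Sp3: 19/35 sites differ → p ≈ 0.542857, d = −0.75 ln(1 − 0.723809) = 0.964997 ≈ 0.9650.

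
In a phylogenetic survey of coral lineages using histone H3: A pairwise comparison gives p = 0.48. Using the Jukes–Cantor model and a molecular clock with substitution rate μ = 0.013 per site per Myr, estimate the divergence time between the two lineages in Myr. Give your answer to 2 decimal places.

d = −(3/4) ln(1 − 4p/3) = −0.75 ln(1 − 0.64) = −0.75 ln(0.36)
  = −0.75 × (-1.021651) = 0.766238 substitutions/site.
Under a molecular clock d = 2μt, so t = d/(2μ) = 0.766238 / (2 × 0.013) = 29.47 Myr.

29.47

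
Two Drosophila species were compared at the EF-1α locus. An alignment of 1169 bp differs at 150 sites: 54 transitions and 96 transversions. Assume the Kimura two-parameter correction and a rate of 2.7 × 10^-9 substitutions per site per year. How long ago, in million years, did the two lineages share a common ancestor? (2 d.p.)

26.06

P = 54/1169 ≈ 0.046193 and Q = 96/1169 ≈ 0.082121.
Under the Kimura two-parameter model, d = −½ ln(1 − 2P − Q) − ¼ ln(1 − 2Q).
1 − 2P − Q = 0.825493, giving −½ ln(0.825493) = 0.095887.
1 − 2Q = 0.835758, giving −¼ ln(0.835758) = 0.044854.
d = 0.095887 + 0.044854 = 0.140741.
Under a molecular clock d = 2μt, so t = d/(2μ) = 0.140741 / (2 × 2.7 × 10^-9) = 26.06 million years.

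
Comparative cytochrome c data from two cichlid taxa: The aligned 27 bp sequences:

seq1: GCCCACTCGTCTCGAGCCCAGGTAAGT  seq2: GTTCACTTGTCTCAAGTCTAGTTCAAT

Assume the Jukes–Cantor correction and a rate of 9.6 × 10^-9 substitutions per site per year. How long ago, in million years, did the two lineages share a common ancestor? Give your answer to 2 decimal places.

22.96

The sequences differ at 9 of 27 sites (2, 3, 8, 14, 17, 19, 22, 24, 26), so p = 9/27 ≈ 0.333333.
d = −(3/4) ln(1 − 4p/3) = −0.75 ln(1 − 0.444444) = −0.75 ln(0.555556)
  = −0.75 × (-0.587786) = 0.440840 substitutions/site.
Under a molecular clock d = 2μt, so t = d/(2μ) = 0.440840 / (2 × 9.6 × 10^-9) = 22.96 million years.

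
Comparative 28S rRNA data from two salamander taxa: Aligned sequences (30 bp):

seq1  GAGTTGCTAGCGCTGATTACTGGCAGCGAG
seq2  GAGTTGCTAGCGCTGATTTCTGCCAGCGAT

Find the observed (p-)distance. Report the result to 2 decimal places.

0.10

The sequences differ at 3 of 30 positions (sites 19, 23, 30).
p = 3/30 = 0.10.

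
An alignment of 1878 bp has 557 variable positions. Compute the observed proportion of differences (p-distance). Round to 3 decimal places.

0.297

p = 557/1878 = 0.296592… ≈ 0.297 (to 3 d.p.).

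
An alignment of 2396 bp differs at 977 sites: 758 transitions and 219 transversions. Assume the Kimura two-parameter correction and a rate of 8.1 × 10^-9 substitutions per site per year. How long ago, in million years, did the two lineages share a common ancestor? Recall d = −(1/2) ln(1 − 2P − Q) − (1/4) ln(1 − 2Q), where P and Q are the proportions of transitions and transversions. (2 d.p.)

42.86

P = 758/2396 ≈ 0.316361 and Q = 219/2396 ≈ 0.091402.
Under the Kimura two-parameter model, d = −½ ln(1 − 2P − Q) − ¼ ln(1 − 2Q).
1 − 2P − Q = 0.275876, giving −½ ln(0.275876) = 0.643902.
1 − 2Q = 0.817196, giving −¼ ln(0.817196) = 0.050469.
d = 0.643902 + 0.050469 = 0.694371.
Under a molecular clock d = 2μt, so t = d/(2μ) = 0.694371 / (2 × 8.1 × 10^-9) = 42.86 million years.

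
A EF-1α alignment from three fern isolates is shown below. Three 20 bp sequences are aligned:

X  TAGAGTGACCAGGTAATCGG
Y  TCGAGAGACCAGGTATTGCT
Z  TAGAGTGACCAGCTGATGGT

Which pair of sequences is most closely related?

X–Y: 6/20 differ, p = 0.300, d = 0.383.
X–Z: 4/20 differ, p = 0.200, d = 0.233.
Y–Z: 6/20 differ, p = 0.300, d = 0.383.
The smallest distance is between X and Z.

X and Z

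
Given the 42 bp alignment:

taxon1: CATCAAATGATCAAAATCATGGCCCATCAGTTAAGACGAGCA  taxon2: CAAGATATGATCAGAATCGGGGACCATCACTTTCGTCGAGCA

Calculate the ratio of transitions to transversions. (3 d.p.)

0.222

Transitions are A↔G and C↔T; transversions are all other mismatches.
Transitions: 2. Transversions: 9.
R = 2/9 = 0.222222… ≈ 0.222 (to 3 d.p.).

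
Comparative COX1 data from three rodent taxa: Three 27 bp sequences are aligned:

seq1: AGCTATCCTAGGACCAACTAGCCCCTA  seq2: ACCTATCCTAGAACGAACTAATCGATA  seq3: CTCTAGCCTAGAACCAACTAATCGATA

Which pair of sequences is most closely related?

seq1–seq2: 7/27 differ, p = 0.259, d = 0.318.
seq1–seq3: 8/27 differ, p = 0.296, d = 0.377.
seq2–seq3: 4/27 differ, p = 0.148, d = 0.165.
The smallest distance is between seq2 and seq3.

seq2 and seq3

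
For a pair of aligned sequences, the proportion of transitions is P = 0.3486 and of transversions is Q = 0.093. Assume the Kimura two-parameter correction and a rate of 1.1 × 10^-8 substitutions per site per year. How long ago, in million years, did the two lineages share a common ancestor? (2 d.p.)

37.83

Under the Kimura two-parameter model, d = −½ ln(1 − 2P − Q) − ¼ ln(1 − 2Q).
1 − 2P − Q = 0.2098, giving −½ ln(0.2098) = 0.780800.
1 − 2Q = 0.814, giving −¼ ln(0.814) = 0.051449.
d = 0.780800 + 0.051449 = 0.832249.
Under a molecular clock d = 2μt, so t = d/(2μ) = 0.832249 / (2 × 1.1 × 10^-8) = 37.83 million years.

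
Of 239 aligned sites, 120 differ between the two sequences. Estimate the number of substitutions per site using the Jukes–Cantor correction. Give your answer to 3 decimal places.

0.830

p = 120/239 ≈ 0.502092.
d = −(3/4) ln(1 − 4p/3) = −0.75 ln(1 − 0.669456) = −0.75 ln(0.330544)
  = −0.75 × (-1.107015) = 0.830261 substitutions/site.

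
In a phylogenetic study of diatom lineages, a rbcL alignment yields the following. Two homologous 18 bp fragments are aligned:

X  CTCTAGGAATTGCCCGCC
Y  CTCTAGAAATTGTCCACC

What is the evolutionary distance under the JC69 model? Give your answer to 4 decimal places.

0.1885

The sequences differ at 3 of 18 sites (7, 13, 16), so p = 3/18 ≈ 0.166667.
d = −(3/4) ln(1 − 4p/3) = −0.75 ln(1 − 0.222223) = −0.75 ln(0.777777)
  = −0.75 × (-0.251315) = 0.188486 substitutions/site.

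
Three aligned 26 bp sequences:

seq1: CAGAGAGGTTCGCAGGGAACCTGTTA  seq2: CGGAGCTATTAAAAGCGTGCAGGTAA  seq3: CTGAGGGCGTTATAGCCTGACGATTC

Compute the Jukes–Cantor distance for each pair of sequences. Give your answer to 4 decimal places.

seq1–seq2: 13/26 sites differ → p = 0.5, d = −0.75 ln(1 − 0.666667) = 0.823960 ≈ 0.8240.
seq1–seq3: 15/26 sites differ → p ≈ 0.576923, d = −0.75 ln(1 − 0.769231) = 1.099754 ≈ 1.0998.
seq2–seq3: 13/26 sites differ → p = 0.5, d = −0.75 ln(1 − 0.666667) = 0.823960 ≈ 0.8240.

d(seq1,seq2) = 0.8240, d(seq1,seq3) = 1.0998, d(seq2,seq3) = 0.8240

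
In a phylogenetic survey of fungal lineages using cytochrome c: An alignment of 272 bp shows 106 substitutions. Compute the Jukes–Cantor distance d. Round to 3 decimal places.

p = 106/272 ≈ 0.389706.
d = −(3/4) ln(1 − 4p/3) = −0.75 ln(1 − 0.519608) = −0.75 ln(0.480392)
  = −0.75 × (-0.733153) = 0.549865 substitutions/site.

0.550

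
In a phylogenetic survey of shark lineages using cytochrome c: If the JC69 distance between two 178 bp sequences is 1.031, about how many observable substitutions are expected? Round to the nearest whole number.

100

Invert JC69: p = (3/4)(1 − e^(−4d/3)) = 0.75 × (1 − e^(-1.374667)) = 0.75 × (1 − 0.252924) = 0.560307.
Expected differing sites = pL ≈ 0.560307 × 178 = 99.734646 ≈ 100.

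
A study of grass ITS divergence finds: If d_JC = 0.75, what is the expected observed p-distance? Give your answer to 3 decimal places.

p = (3/4)(1 − e^(−4d/3)) = 0.75 × (1 − e^(-1)) = 0.75 × (1 − 0.367879) = 0.474091.

0.474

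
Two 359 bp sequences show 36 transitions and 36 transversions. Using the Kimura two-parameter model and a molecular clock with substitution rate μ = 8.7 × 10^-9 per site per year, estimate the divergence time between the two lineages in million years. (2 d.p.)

13.50

P = 36/359 ≈ 0.100279 and Q = 36/359 ≈ 0.100279.
Under the Kimura two-parameter model, d = −½ ln(1 − 2P − Q) − ¼ ln(1 − 2Q).
1 − 2P − Q = 0.699163, giving −½ ln(0.699163) = 0.178936.
1 − 2Q = 0.799442, giving −¼ ln(0.799442) = 0.055960.
d = 0.178936 + 0.055960 = 0.234896.
Under a molecular clock d = 2μt, so t = d/(2μ) = 0.234896 / (2 × 8.7 × 10^-9) = 13.50 million years.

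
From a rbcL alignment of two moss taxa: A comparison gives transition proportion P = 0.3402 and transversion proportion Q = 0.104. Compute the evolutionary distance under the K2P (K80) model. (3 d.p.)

Under the Kimura two-parameter model, d = −½ ln(1 − 2P − Q) − ¼ ln(1 − 2Q).
1 − 2P − Q = 0.2156, giving −½ ln(0.2156) = 0.767165.
1 − 2Q = 0.792, giving −¼ ln(0.792) = 0.058298.
d = 0.767165 + 0.058298 = 0.825463.

0.825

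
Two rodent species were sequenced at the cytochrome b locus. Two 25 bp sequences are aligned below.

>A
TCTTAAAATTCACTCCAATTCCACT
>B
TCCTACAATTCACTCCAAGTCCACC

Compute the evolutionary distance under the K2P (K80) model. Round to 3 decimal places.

Of 25 sites, 2 differences are transitions and 2 are transversions, so P = 2/25 = 0.08 and Q = 2/25 = 0.08.
Under the Kimura two-parameter model, d = −½ ln(1 − 2P − Q) − ¼ ln(1 − 2Q).
1 − 2P − Q = 0.76, giving −½ ln(0.76) = 0.137218.
1 − 2Q = 0.84, giving −¼ ln(0.84) = 0.043588.
d = 0.137218 + 0.043588 = 0.180806.

0.181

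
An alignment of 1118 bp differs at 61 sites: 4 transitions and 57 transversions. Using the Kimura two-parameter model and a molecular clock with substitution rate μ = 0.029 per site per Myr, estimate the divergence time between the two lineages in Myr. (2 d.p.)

0.98

P = 4/1118 ≈ 0.003578 and Q = 57/1118 ≈ 0.050984.
Under the Kimura two-parameter model, d = −½ ln(1 − 2P − Q) − ¼ ln(1 − 2Q).
1 − 2P − Q = 0.94186, giving −½ ln(0.94186) = 0.029949.
1 − 2Q = 0.898032, giving −¼ ln(0.898032) = 0.026887.
d = 0.029949 + 0.026887 = 0.056836.
Under a molecular clock d = 2μt, so t = d/(2μ) = 0.056836 / (2 × 0.029) = 0.98 Myr.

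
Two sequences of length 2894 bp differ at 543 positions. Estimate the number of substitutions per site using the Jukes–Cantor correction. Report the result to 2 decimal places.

0.22

p = 543/2894 ≈ 0.18763.
d = −(3/4) ln(1 − 4p/3) = −0.75 ln(1 − 0.250173) = −0.75 ln(0.749827)
  = −0.75 × (-0.287913) = 0.215935 substitutions/site.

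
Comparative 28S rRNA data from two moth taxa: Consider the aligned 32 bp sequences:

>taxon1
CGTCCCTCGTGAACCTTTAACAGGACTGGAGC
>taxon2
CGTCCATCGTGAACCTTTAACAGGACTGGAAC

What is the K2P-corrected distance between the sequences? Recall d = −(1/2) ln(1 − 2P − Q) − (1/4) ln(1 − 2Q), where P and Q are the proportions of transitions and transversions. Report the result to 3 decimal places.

0.065

Of 32 sites, 1 differences are transitions and 1 are transversions, so P = 1/32 = 0.03125 and Q = 1/32 = 0.03125.
Under the Kimura two-parameter model, d = −½ ln(1 − 2P − Q) − ¼ ln(1 − 2Q).
1 − 2P − Q = 0.90625, giving −½ ln(0.90625) = 0.049220.
1 − 2Q = 0.9375, giving −¼ ln(0.9375) = 0.016135.
d = 0.049220 + 0.016135 = 0.065355.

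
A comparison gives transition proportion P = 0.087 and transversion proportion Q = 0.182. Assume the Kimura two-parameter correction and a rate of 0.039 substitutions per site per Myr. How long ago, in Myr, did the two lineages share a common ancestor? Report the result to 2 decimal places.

4.27

Under the Kimura two-parameter model, d = −½ ln(1 − 2P − Q) − ¼ ln(1 − 2Q).
1 − 2P − Q = 0.644, giving −½ ln(0.644) = 0.220028.
1 − 2Q = 0.636, giving −¼ ln(0.636) = 0.113139.
d = 0.220028 + 0.113139 = 0.333167.
Under a molecular clock d = 2μt, so t = d/(2μ) = 0.333167 / (2 × 0.039) = 4.27 Myr.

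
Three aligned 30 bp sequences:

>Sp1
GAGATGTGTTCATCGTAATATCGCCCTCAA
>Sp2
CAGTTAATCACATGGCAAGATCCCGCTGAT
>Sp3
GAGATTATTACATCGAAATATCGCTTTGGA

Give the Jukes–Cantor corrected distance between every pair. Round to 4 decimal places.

Sp1–Sp2: 14/30 sites differ → p ≈ 0.466667, d = −0.75 ln(1 − 0.622223) = 0.730088 ≈ 0.7301.
Sp1–Sp3: 9/30 sites differ → p = 0.3, d = −0.75 ln(1 − 0.4) = 0.383119 ≈ 0.3831.
Sp2–Sp3: 12/30 sites differ → p = 0.4, d = −0.75 ln(1 − 0.533333) = 0.571605 ≈ 0.5716.

d(Sp1,Sp2) = 0.7301, d(Sp1,Sp3) = 0.3831, d(Sp2,Sp3) = 0.5716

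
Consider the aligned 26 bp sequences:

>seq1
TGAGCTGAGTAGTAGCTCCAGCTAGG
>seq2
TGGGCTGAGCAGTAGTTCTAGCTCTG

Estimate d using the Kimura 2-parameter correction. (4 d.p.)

0.2845

Of 26 sites, 4 differences are transitions and 2 are transversions, so P = 4/26 ≈ 0.153846 and Q = 2/26 ≈ 0.076923.
Under the Kimura two-parameter model, d = −½ ln(1 − 2P − Q) − ¼ ln(1 − 2Q).
1 − 2P − Q = 0.615385, giving −½ ln(0.615385) = 0.242754.
1 − 2Q = 0.846154, giving −¼ ln(0.846154) = 0.041763.
d = 0.242754 + 0.041763 = 0.284517.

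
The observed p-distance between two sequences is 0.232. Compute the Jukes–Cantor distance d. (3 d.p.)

0.278

d = −(3/4) ln(1 − 4p/3) = −0.75 ln(1 − 0.309333) = −0.75 ln(0.690667)
  = −0.75 × (-0.370097) = 0.277573 substitutions/site.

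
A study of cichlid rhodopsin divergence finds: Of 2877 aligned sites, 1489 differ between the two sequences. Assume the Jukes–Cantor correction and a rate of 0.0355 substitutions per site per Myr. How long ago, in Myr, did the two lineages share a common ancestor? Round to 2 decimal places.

p = 1489/2877 ≈ 0.517553.
d = −(3/4) ln(1 − 4p/3) = −0.75 ln(1 − 0.690071) = −0.75 ln(0.309929)
  = −0.75 × (-1.171412) = 0.878559 substitutions/site.
Under a molecular clock d = 2μt, so t = d/(2μ) = 0.878559 / (2 × 0.0355) = 12.37 Myr.

12.37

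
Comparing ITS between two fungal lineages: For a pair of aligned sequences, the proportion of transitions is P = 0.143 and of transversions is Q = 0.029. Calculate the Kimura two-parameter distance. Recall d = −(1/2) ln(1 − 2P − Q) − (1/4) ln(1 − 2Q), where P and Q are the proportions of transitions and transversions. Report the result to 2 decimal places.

0.20

Under the Kimura two-parameter model, d = −½ ln(1 − 2P − Q) − ¼ ln(1 − 2Q).
1 − 2P − Q = 0.685, giving −½ ln(0.685) = 0.189168.
1 − 2Q = 0.942, giving −¼ ln(0.942) = 0.014938.
d = 0.189168 + 0.014938 = 0.204106.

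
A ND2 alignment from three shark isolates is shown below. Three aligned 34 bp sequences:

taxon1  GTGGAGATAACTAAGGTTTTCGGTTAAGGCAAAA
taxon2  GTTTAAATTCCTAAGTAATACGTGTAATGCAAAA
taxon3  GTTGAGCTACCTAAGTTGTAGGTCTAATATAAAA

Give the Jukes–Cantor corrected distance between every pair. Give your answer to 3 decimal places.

taxon1–taxon2: 12/34 sites differ → p ≈ 0.352941, d = −0.75 ln(1 − 0.470588) = 0.476991 ≈ 0.477.
taxon1–taxon3: 12/34 sites differ → p ≈ 0.352941, d = −0.75 ln(1 − 0.470588) = 0.476991 ≈ 0.477.
taxon2–taxon3: 10/34 sites differ → p ≈ 0.294118, d = −0.75 ln(1 − 0.392157) = 0.373379 ≈ 0.373.

d(taxon1,taxon2) = 0.477, d(taxon1,taxon3) = 0.477, d(taxon2,taxon3) = 0.373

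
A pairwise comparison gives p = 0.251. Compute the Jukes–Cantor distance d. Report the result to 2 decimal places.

d = −(3/4) ln(1 − 4p/3) = −0.75 ln(1 − 0.334667) = −0.75 ln(0.665333)
  = −0.75 × (-0.407468) = 0.305601 substitutions/site.

0.31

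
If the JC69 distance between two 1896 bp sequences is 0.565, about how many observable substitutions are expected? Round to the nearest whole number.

753

Invert JC69: p = (3/4)(1 − e^(−4d/3)) = 0.75 × (1 − e^(-0.753333)) = 0.75 × (1 − 0.470795) = 0.396904.
Expected differing sites = pL ≈ 0.396904 × 1896 = 752.529984 ≈ 753.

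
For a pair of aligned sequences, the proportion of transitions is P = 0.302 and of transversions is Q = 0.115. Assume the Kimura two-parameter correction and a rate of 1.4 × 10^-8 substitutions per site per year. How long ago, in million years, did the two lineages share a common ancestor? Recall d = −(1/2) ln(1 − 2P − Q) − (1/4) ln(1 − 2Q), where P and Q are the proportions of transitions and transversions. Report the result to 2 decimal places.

Under the Kimura two-parameter model, d = −½ ln(1 − 2P − Q) − ¼ ln(1 − 2Q).
1 − 2P − Q = 0.281, giving −½ ln(0.281) = 0.634700.
1 − 2Q = 0.77, giving −¼ ln(0.77) = 0.065341.
d = 0.634700 + 0.065341 = 0.700041.
Under a molecular clock d = 2μt, so t = d/(2μ) = 0.700041 / (2 × 1.4 × 10^-8) = 25.00 million years.

25.00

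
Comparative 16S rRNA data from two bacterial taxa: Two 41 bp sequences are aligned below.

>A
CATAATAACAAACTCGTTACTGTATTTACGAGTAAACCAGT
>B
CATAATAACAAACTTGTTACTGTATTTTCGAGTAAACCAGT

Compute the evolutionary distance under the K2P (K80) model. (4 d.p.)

Of 41 sites, 1 differences are transitions and 1 are transversions, so P = 1/41 ≈ 0.02439 and Q = 1/41 ≈ 0.02439.
Under the Kimura two-parameter model, d = −½ ln(1 − 2P − Q) − ¼ ln(1 − 2Q).
1 − 2P − Q = 0.92683, giving −½ ln(0.92683) = 0.037993.
1 − 2Q = 0.95122, giving −¼ ln(0.95122) = 0.012502.
d = 0.037993 + 0.012502 = 0.050495.

0.0505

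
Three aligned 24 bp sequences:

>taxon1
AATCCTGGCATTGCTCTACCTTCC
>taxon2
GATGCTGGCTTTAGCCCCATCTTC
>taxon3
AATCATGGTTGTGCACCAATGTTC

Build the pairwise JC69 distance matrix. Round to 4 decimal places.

taxon1–taxon2: 12/24 sites differ → p = 0.5, d = −0.75 ln(1 − 0.666667) = 0.823960 ≈ 0.8240.
taxon1–taxon3: 10/24 sites differ → p ≈ 0.416667, d = −0.75 ln(1 − 0.555556) = 0.608198 ≈ 0.6082.
taxon2–taxon3: 10/24 sites differ → p ≈ 0.416667, d = −0.75 ln(1 − 0.555556) = 0.608198 ≈ 0.6082.

d(taxon1,taxon2) = 0.8240, d(taxon1,taxon3) = 0.6082, d(taxon2,taxon3) = 0.6082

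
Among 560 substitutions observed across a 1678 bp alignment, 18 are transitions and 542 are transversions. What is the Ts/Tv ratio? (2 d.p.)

R = 18/542 = 0.033210… ≈ 0.03 (to 2 d.p.).

0.03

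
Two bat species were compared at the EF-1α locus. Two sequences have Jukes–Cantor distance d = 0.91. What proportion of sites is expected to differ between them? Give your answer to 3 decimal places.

p = (3/4)(1 − e^(−4d/3)) = 0.75 × (1 − e^(-1.213333)) = 0.75 × (1 − 0.297205) = 0.527096.

0.527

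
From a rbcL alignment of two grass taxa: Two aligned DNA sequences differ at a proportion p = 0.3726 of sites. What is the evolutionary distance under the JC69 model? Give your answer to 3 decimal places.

d = −(3/4) ln(1 − 4p/3) = −0.75 ln(1 − 0.4968) = −0.75 ln(0.5032)
  = −0.75 × (-0.686768) = 0.515076 substitutions/site.

0.515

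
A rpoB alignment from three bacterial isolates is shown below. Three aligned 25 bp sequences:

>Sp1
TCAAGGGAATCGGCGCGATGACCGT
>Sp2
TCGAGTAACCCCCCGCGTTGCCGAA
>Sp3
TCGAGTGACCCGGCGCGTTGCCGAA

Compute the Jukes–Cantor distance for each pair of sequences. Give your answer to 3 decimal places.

d(Sp1,Sp2) = 0.766, d(Sp1,Sp3) = 0.490, d(Sp2,Sp3) = 0.131

Sp1–Sp2: 12/25 sites differ → p = 0.48, d = −0.75 ln(1 − 0.64) = 0.766238 ≈ 0.766.
Sp1–Sp3: 9/25 sites differ → p = 0.36, d = −0.75 ln(1 − 0.48) = 0.490445 ≈ 0.490.
Sp2–Sp3: 3/25 sites differ → p = 0.12, d = −0.75 ln(1 − 0.16) = 0.130765 ≈ 0.131.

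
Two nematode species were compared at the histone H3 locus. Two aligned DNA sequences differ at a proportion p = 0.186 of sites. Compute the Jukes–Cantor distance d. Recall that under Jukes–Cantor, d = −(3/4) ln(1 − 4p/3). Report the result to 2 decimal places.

d = −(3/4) ln(1 − 4p/3) = −0.75 ln(1 − 0.248) = −0.75 ln(0.752)
  = −0.75 × (-0.285019) = 0.213764 substitutions/site.

0.21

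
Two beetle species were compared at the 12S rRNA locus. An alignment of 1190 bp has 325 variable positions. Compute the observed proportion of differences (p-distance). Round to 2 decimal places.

p = 325/1190 = 0.273109… ≈ 0.27 (to 2 d.p.).

0.27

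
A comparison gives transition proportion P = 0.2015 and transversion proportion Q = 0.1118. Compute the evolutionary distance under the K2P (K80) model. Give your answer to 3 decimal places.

Under the Kimura two-parameter model, d = −½ ln(1 − 2P − Q) − ¼ ln(1 − 2Q).
1 − 2P − Q = 0.4852, giving −½ ln(0.4852) = 0.361597.
1 − 2Q = 0.7764, giving −¼ ln(0.7764) = 0.063272.
d = 0.361597 + 0.063272 = 0.424869.

0.425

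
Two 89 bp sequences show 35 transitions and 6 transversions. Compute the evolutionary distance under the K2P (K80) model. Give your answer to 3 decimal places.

P = 35/89 ≈ 0.393258 and Q = 6/89 ≈ 0.067416.
Under the Kimura two-parameter model, d = −½ ln(1 − 2P − Q) − ¼ ln(1 − 2Q).
1 − 2P − Q = 0.146068, giving −½ ln(0.146068) = 0.961842.
1 − 2Q = 0.865168, giving −¼ ln(0.865168) = 0.036208.
d = 0.961842 + 0.036208 = 0.998050.

0.998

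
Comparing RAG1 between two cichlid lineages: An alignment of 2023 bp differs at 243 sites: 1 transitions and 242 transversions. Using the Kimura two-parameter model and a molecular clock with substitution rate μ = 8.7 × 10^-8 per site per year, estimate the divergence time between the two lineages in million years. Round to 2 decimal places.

P = 1/2023 ≈ 0.000494 and Q = 242/2023 ≈ 0.119624.
Under the Kimura two-parameter model, d = −½ ln(1 − 2P − Q) − ¼ ln(1 − 2Q).
1 − 2P − Q = 0.879388, giving −½ ln(0.879388) = 0.064265.
1 − 2Q = 0.760752, giving −¼ ln(0.760752) = 0.068362.
d = 0.064265 + 0.068362 = 0.132627.
Under a molecular clock d = 2μt, so t = d/(2μ) = 0.132627 / (2 × 8.7 × 10^-8) = 0.76 million years.

0.76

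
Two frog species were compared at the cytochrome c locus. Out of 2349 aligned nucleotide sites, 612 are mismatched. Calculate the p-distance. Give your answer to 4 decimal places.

0.2605

p = 612/2349 = 0.260536… ≈ 0.2605 (to 4 d.p.).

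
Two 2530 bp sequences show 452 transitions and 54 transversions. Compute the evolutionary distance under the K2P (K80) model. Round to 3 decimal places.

0.249

P = 452/2530 ≈ 0.178656 and Q = 54/2530 ≈ 0.021344.
Under the Kimura two-parameter model, d = −½ ln(1 − 2P − Q) − ¼ ln(1 − 2Q).
1 − 2P − Q = 0.621344, giving −½ ln(0.621344) = 0.237935.
1 − 2Q = 0.957312, giving −¼ ln(0.957312) = 0.010906.
d = 0.237935 + 0.010906 = 0.248841.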